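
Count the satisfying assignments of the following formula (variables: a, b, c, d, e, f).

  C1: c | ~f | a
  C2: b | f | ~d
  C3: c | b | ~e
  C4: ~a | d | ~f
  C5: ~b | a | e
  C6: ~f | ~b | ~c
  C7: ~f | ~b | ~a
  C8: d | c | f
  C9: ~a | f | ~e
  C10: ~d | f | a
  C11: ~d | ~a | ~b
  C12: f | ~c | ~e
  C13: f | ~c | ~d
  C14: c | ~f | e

9

There are 2^6 = 64 truth assignments over (a, b, c, d, e, f).
Split on b. With b = 1, the clauses containing b are satisfied and ~b drops from the rest; 1 of the 2^5 = 32 assignments to the other variables satisfy what remains.
With b = 0, by the same count on the reduced clause set, 8 assignments work.
(One model: a=F, b=F, c=T, d=F, e=F, f=F.)
Total: 1 + 8 = 9.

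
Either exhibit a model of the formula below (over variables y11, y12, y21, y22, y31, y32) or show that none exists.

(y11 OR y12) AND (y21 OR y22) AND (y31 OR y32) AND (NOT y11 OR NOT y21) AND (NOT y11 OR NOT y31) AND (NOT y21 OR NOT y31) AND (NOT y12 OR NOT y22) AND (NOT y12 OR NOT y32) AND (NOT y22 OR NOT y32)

Case y11 = true:
The clause (NOT y21) is unit, so y21 = false.
The clause (y22) is unit, so y22 = true.
The clause (NOT y31) is unit, so y31 = false.
The clause (y32) is unit, so y32 = true.
Now (NOT y32) is unsatisfied and unit — conflict.
That branch fails; take y11 = false instead.
The clause (y12) is unit, so y12 = true.
The clause (NOT y22) is unit, so y22 = false.
The clause (y21) is unit, so y21 = true.
The clause (NOT y31) is unit, so y31 = false.
The clause (y32) is unit, so y32 = true.
Now (NOT y32) is unsatisfied and unit — conflict.
Both values of y11 lead to a conflict.

UNSATISFIABLE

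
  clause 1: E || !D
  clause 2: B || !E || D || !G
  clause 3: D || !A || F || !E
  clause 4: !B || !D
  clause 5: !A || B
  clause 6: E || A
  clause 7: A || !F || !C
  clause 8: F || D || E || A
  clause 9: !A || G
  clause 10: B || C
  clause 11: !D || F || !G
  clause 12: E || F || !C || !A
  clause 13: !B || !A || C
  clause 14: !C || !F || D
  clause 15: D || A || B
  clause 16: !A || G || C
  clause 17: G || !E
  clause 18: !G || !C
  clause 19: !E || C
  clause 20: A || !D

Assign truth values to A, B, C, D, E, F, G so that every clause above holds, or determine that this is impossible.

UNSATISFIABLE

Try E = true.
(G) alone gives G = true.
(!C) alone gives C = false.
Now (C) is unsatisfied and unit — conflict.
That branch fails; take E = false instead.
(!D) alone gives D = false.
(A) alone gives A = true.
(B) alone gives B = true.
(G) alone gives G = true.
(C) alone gives C = true.
Now (!C) is unsatisfied and unit — conflict.
Either choice for E ends in contradiction.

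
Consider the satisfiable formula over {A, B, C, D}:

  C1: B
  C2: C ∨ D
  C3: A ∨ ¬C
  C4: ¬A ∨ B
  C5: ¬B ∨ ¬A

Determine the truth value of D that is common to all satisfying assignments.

Suppose D = False.
(B) alone gives B = True.
(C) alone gives C = True.
(A) alone gives A = True.
But (¬A) is also a unit clause — contradiction.
So every satisfying assignment has D = True.

True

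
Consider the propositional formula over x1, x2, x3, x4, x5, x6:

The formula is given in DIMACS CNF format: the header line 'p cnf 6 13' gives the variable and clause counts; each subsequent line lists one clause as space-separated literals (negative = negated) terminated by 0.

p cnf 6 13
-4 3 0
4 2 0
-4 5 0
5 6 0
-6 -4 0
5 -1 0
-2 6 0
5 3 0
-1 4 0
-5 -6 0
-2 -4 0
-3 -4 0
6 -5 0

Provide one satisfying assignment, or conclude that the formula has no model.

Branch on x4: set x4 = False.
(x2) alone gives x2 = True.
(x6) alone gives x6 = True.
(¬x1) alone gives x1 = False.
(¬x5) alone gives x5 = False.
(x3) alone gives x3 = True.
Every clause now holds.

x1 ↦ False,  x2 ↦ True,  x3 ↦ True,  x4 ↦ False,  x5 ↦ False,  x6 ↦ True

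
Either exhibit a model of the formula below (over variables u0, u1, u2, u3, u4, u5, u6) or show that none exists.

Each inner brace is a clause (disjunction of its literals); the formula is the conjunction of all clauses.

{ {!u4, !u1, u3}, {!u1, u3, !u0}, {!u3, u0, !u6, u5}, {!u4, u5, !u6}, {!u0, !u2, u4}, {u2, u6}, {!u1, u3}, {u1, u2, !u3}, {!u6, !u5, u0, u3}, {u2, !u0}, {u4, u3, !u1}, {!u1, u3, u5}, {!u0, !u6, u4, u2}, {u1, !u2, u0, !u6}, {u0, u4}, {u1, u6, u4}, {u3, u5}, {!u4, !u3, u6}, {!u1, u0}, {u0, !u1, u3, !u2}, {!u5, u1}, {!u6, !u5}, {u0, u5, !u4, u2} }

UNSATISFIABLE

Suppose u2 = true.
Suppose u0 = false.
Unit clause (u4) forces u4 = true.
Unit clause (!u1) forces u1 = false.
Unit clause (!u6) forces u6 = false.
Unit clause (!u3) forces u3 = false.
Unit clause (u5) forces u5 = true.
But (!u5) is also a unit clause — contradiction.
So u0 must be the other value — set u0 = true.
Unit clause (u4) forces u4 = true.
Suppose u1 = false.
Unit clause (!u5) forces u5 = false.
Unit clause (!u6) forces u6 = false.
Unit clause (u3) forces u3 = true.
But (!u3) is also a unit clause — contradiction.
So u1 must be the other value — set u1 = true.
Unit clause (u3) forces u3 = true.
Unit clause (u6) forces u6 = true.
Unit clause (u5) forces u5 = true.
But (!u5) is also a unit clause — contradiction.
Either choice for u1 ends in contradiction.
Either choice for u0 ends in contradiction.
So u2 must be the other value — set u2 = false.
Unit clause (u6) forces u6 = true.
Unit clause (!u0) forces u0 = false.
Unit clause (u4) forces u4 = true.
Unit clause (u5) forces u5 = true.
But (!u5) is also a unit clause — contradiction.
Either choice for u2 ends in contradiction.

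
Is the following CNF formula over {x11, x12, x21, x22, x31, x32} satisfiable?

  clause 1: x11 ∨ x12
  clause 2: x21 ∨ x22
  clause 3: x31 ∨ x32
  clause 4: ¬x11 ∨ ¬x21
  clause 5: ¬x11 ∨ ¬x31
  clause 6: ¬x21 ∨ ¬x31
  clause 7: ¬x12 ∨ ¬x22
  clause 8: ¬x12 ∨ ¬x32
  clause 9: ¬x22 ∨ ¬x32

Unsatisfiable

Branch on x11: set x11 = True.
(¬x21) alone gives x21 = False.
(x22) alone gives x22 = True.
(¬x31) alone gives x31 = False.
(x32) alone gives x32 = True.
That conflicts with the unit clause (¬x32).
Backtrack on x11: now try x11 = False.
(x12) alone gives x12 = True.
(¬x22) alone gives x22 = False.
(x21) alone gives x21 = True.
(¬x31) alone gives x31 = False.
(x32) alone gives x32 = True.
That conflicts with the unit clause (¬x32).
Both values of x11 lead to a conflict.
No assignment satisfies every clause.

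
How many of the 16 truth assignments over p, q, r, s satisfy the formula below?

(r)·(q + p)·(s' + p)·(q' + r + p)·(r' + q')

There are 2^4 = 16 truth assignments over (p, q, r, s).
Check each against the 5 clauses (columns in the order p, q, r, s):
  F F F F  ✗ fails (r)
  F F F T  ✗ fails (r)
  F F T F  ✗ fails (q + p)
  F F T T  ✗ fails (q + p)
  F T F F  ✗ fails (r)
  F T F T  ✗ fails (r)
  F T T F  ✗ fails (r' + q')
  F T T T  ✗ fails (s' + p)
  T F F F  ✗ fails (r)
  T F F T  ✗ fails (r)
  T F T F  ✓ satisfies all
  T F T T  ✓ satisfies all
  T T F F  ✗ fails (r)
  T T F T  ✗ fails (r)
  T T T F  ✗ fails (r' + q')
  T T T T  ✗ fails (r' + q')
2 of the 16 rows are models.

2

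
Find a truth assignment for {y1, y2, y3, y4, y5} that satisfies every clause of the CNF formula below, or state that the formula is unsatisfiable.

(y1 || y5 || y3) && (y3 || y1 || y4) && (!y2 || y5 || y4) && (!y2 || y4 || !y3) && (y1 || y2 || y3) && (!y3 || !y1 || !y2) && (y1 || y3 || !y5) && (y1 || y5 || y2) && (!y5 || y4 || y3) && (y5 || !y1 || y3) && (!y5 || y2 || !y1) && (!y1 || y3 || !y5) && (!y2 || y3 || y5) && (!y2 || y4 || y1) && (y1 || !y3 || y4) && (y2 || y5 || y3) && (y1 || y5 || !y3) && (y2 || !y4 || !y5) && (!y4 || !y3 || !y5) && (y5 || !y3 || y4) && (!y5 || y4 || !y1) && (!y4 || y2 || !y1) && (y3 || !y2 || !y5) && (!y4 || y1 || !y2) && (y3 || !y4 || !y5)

Try y1 = true.
Try y3 = false.
From the singleton clause (y5), y5 = true.
That conflicts with the unit clause (!y5).
That branch fails; take y3 = true instead.
From the singleton clause (!y2), y2 = false.
From the singleton clause (!y5), y5 = false.
From the singleton clause (y4), y4 = true.
That conflicts with the unit clause (!y4).
Either choice for y3 ends in contradiction.
That branch fails; take y1 = false instead.
Try y5 = true.
From the singleton clause (y3), y3 = true.
From the singleton clause (y4), y4 = true.
That conflicts with the unit clause (!y4).
That branch fails; take y5 = false instead.
From the singleton clause (y3), y3 = true.
That conflicts with the unit clause (!y3).
Either choice for y5 ends in contradiction.
Either choice for y1 ends in contradiction.

UNSATISFIABLE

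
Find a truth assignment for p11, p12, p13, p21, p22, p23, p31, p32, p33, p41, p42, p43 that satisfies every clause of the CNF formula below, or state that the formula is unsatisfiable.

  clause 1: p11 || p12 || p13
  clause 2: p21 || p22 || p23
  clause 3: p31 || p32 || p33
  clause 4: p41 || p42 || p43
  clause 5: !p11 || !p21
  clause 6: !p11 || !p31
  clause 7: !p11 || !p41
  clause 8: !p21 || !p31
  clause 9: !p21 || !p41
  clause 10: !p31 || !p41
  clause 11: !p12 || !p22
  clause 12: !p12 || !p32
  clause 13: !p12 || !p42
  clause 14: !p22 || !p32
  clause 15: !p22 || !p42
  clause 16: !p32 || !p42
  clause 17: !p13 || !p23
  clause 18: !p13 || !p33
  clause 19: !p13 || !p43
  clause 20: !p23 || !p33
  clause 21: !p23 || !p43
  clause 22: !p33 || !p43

Case p11 = false:
Case p12 = true:
Unit clause (!p22) forces p22 = false.
Unit clause (!p32) forces p32 = false.
Unit clause (!p42) forces p42 = false.
Case p21 = true:
Unit clause (!p31) forces p31 = false.
Unit clause (p33) forces p33 = true.
Unit clause (!p41) forces p41 = false.
Unit clause (p43) forces p43 = true.
But (!p43) is also a unit clause — contradiction.
So p21 must be the other value — set p21 = false.
Unit clause (p23) forces p23 = true.
Unit clause (!p13) forces p13 = false.
Unit clause (!p33) forces p33 = false.
Unit clause (p31) forces p31 = true.
Unit clause (!p41) forces p41 = false.
Unit clause (p43) forces p43 = true.
But (!p43) is also a unit clause — contradiction.
Both values of p21 lead to a conflict.
So p12 must be the other value — set p12 = false.
Unit clause (p13) forces p13 = true.
Unit clause (!p23) forces p23 = false.
Unit clause (!p33) forces p33 = false.
Unit clause (!p43) forces p43 = false.
Case p21 = true:
Unit clause (!p31) forces p31 = false.
Unit clause (p32) forces p32 = true.
Unit clause (!p41) forces p41 = false.
Unit clause (p42) forces p42 = true.
But (!p42) is also a unit clause — contradiction.
So p21 must be the other value — set p21 = false.
Unit clause (p22) forces p22 = true.
Unit clause (!p32) forces p32 = false.
Unit clause (p31) forces p31 = true.
Unit clause (!p41) forces p41 = false.
Unit clause (p42) forces p42 = true.
But (!p42) is also a unit clause — contradiction.
Both values of p21 lead to a conflict.
Both values of p12 lead to a conflict.
So p11 must be the other value — set p11 = true.
Unit clause (!p21) forces p21 = false.
Unit clause (!p31) forces p31 = false.
Unit clause (!p41) forces p41 = false.
Case p22 = true:
Unit clause (!p12) forces p12 = false.
Unit clause (!p32) forces p32 = false.
Unit clause (p33) forces p33 = true.
Unit clause (!p42) forces p42 = false.
Unit clause (p43) forces p43 = true.
But (!p43) is also a unit clause — contradiction.
So p22 must be the other value — set p22 = false.
Unit clause (p23) forces p23 = true.
Unit clause (!p13) forces p13 = false.
Unit clause (!p33) forces p33 = false.
Unit clause (p32) forces p32 = true.
Unit clause (!p12) forces p12 = false.
Unit clause (!p42) forces p42 = false.
Unit clause (p43) forces p43 = true.
But (!p43) is also a unit clause — contradiction.
Both values of p22 lead to a conflict.
Both values of p11 lead to a conflict.

UNSATISFIABLE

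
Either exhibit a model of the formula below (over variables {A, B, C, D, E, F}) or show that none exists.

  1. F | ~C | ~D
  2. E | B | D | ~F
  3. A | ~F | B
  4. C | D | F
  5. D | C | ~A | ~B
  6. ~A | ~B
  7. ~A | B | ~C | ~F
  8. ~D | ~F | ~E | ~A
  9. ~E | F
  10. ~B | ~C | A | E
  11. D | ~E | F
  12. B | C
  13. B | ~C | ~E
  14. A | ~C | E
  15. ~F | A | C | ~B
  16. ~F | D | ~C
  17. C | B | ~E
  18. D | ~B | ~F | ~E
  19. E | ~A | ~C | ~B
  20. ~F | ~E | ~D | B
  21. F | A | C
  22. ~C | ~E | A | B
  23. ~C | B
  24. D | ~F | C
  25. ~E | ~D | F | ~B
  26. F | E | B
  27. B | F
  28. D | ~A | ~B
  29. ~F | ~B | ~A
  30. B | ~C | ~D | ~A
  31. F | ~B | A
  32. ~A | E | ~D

A ↦ 0,  B ↦ 1,  C ↦ 1,  D ↦ 1,  E ↦ 1,  F ↦ 1

Suppose A = 0.
Suppose F = 1.
(B) alone gives B = 1.
(C) alone gives C = 1.
(E) alone gives E = 1.
(D) alone gives D = 1.
This assignment satisfies each clause.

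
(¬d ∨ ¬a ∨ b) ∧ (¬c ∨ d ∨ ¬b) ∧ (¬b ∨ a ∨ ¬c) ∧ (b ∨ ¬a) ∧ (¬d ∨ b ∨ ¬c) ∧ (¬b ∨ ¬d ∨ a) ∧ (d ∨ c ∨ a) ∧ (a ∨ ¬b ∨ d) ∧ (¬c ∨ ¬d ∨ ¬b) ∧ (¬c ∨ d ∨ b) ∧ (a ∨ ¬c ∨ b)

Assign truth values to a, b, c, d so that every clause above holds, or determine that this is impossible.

a=False,  b=False,  c=False,  d=True

Suppose b = False.
Unit clause (¬a) forces a = False.
Unit clause (¬c) forces c = False.
Unit clause (d) forces d = True.
Every clause now holds.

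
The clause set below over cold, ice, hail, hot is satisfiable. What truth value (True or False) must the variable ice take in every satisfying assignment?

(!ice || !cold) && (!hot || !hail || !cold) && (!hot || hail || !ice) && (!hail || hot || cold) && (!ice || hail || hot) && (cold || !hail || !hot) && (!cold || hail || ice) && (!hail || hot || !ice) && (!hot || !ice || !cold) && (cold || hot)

Suppose ice = true.
The clause (!cold) is unit, so cold = false.
The clause (hot) is unit, so hot = true.
The clause (hail) is unit, so hail = true.
But (!hail) is also a unit clause — contradiction.
So every satisfying assignment has ice = False.

False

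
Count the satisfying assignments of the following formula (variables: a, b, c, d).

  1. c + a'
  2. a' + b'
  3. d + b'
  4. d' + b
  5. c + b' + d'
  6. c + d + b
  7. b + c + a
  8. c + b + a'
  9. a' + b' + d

3

There are 2^4 = 16 truth assignments over (a, b, c, d).
Check each against the 9 clauses (columns in the order a, b, c, d):
  F F F F  ✗ fails (c + d + b)
  F F F T  ✗ fails (d' + b)
  F F T F  ✓ satisfies all
  F F T T  ✗ fails (d' + b)
  F T F F  ✗ fails (d + b')
  F T F T  ✗ fails (c + b' + d')
  F T T F  ✗ fails (d + b')
  F T T T  ✓ satisfies all
  T F F F  ✗ fails (c + a')
  T F F T  ✗ fails (c + a')
  T F T F  ✓ satisfies all
  T F T T  ✗ fails (d' + b)
  T T F F  ✗ fails (c + a')
  T T F T  ✗ fails (c + a')
  T T T F  ✗ fails (a' + b')
  T T T T  ✗ fails (a' + b')
3 of the 16 rows are models.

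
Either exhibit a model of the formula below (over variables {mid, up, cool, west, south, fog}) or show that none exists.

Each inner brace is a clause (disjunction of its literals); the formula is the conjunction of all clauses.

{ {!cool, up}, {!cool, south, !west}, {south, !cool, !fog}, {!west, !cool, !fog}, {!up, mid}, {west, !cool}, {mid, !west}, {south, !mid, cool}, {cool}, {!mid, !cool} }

UNSATISFIABLE

The clause (cool) is unit, so cool = true.
The clause (up) is unit, so up = true.
The clause (mid) is unit, so mid = true.
But (!mid) is also a unit clause — contradiction.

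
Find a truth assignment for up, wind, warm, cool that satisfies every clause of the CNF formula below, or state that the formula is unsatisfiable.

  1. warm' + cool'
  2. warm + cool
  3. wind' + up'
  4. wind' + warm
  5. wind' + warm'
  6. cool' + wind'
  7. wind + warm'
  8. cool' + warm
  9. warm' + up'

Suppose warm = 0.
(cool) alone gives cool = 1.
That conflicts with the unit clause (cool').
Backtrack on warm: now try warm = 1.
(cool') alone gives cool = 0.
(wind') alone gives wind = 0.
That conflicts with the unit clause (wind).
Both values of warm lead to a conflict.

UNSATISFIABLE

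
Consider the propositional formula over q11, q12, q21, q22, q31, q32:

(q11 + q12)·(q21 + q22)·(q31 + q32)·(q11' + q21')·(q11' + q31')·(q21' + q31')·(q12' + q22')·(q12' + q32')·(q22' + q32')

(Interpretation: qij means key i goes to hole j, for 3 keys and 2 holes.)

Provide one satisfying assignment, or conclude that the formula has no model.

UNSATISFIABLE

Branch on q11: set q11 = 1.
Unit clause (q21') forces q21 = 0.
Unit clause (q22) forces q22 = 1.
Unit clause (q31') forces q31 = 0.
Unit clause (q32) forces q32 = 1.
But (q32') is also a unit clause — contradiction.
Undo q11 and try q11 = 0.
Unit clause (q12) forces q12 = 1.
Unit clause (q22') forces q22 = 0.
Unit clause (q21) forces q21 = 1.
Unit clause (q31') forces q31 = 0.
Unit clause (q32) forces q32 = 1.
But (q32') is also a unit clause — contradiction.
Neither q11 = 1 nor q11 = 0 works.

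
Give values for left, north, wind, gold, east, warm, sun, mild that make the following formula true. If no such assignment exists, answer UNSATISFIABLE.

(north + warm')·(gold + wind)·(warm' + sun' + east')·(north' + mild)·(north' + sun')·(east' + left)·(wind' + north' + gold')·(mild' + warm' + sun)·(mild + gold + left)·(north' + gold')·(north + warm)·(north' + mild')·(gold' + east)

UNSATISFIABLE

Suppose north = 1.
The clause (mild) is unit, so mild = 1.
Now (mild') is unsatisfied and unit — conflict.
Undo north and try north = 0.
The clause (warm') is unit, so warm = 0.
Now (warm) is unsatisfied and unit — conflict.
Neither north = 1 nor north = 0 works.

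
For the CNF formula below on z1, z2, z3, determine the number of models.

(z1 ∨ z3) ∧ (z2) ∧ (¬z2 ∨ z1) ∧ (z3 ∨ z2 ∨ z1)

There are 2^3 = 8 truth assignments over (z1, z2, z3).
Check each against the 4 clauses (columns in the order z1, z2, z3):
  F F F  ✗ fails (z1 ∨ z3)
  F F T  ✗ fails (z2)
  F T F  ✗ fails (z1 ∨ z3)
  F T T  ✗ fails (¬z2 ∨ z1)
  T F F  ✗ fails (z2)
  T F T  ✗ fails (z2)
  T T F  ✓ satisfies all
  T T T  ✓ satisfies all
2 of the 8 rows are models.

2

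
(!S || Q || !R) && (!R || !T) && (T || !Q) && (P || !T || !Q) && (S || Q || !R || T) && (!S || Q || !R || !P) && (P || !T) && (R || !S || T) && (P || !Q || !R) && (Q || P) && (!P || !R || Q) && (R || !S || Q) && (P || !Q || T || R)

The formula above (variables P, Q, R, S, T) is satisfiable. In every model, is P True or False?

Suppose P = false.
Unit clause (!T) forces T = false.
Unit clause (!Q) forces Q = false.
That conflicts with the unit clause (Q).
So every satisfying assignment has P = True.

True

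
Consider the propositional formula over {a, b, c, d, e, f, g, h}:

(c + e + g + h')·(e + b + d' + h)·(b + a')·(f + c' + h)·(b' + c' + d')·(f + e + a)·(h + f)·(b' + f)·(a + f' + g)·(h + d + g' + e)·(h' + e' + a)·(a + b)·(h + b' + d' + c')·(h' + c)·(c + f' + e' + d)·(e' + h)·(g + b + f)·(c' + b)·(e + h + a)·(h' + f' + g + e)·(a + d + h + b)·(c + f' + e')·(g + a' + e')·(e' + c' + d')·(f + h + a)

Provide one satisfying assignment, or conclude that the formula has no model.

a=1; b=1; c=0; d=1; e=0; f=1; g=1; h=0

Suppose b = 1.
Unit clause (f) forces f = 1.
Suppose c = 0.
Unit clause (h') forces h = 0.
Unit clause (e') forces e = 0.
Unit clause (a) forces a = 1.
Suppose d = 1.
Every clause is now satisfied; g is unconstrained.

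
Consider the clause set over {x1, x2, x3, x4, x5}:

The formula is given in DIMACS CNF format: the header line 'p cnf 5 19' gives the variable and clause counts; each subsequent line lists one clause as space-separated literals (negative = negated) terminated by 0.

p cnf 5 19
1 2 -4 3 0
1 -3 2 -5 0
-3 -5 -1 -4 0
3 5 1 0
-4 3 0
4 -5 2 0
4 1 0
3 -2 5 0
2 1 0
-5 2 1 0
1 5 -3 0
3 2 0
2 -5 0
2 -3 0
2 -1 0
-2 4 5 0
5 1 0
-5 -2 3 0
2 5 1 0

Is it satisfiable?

Yes

Try x4 = True.
The clause (x3) is unit, so x3 = True.
The clause (x2) is unit, so x2 = True.
Try x5 = True.
The clause (¬x1) is unit, so x1 = False.
This assignment satisfies each clause.
A satisfying assignment: x1: False,  x2: True,  x3: True,  x4: True,  x5: True.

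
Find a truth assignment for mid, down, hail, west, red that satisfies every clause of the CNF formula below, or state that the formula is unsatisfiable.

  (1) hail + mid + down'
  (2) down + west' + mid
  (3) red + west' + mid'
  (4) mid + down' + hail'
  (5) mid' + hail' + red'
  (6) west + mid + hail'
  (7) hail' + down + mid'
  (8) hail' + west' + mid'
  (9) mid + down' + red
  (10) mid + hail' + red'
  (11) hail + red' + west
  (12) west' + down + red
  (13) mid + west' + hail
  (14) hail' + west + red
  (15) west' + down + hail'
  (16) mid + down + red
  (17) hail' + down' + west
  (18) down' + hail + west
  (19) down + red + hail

Case hail = 0:
Case mid = 1:
Case red = 1:
(west) alone gives west = 1.
Every clause is now satisfied; down is unconstrained.

mid ↦ 1, down ↦ 0, hail ↦ 0, west ↦ 1, red ↦ 1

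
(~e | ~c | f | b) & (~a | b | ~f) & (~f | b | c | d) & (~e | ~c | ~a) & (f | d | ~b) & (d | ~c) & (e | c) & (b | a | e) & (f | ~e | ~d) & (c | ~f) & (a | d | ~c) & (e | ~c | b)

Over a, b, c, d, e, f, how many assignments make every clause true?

8

There are 2^6 = 64 truth assignments over (a, b, c, d, e, f).
Split on d. With d = 1, the clauses containing d are satisfied and ~d drops from the rest; 6 of the 2^5 = 32 assignments to the other variables satisfy what remains.
With d = 0, by the same count on the reduced clause set, 2 assignments work.
Total: 6 + 2 = 8.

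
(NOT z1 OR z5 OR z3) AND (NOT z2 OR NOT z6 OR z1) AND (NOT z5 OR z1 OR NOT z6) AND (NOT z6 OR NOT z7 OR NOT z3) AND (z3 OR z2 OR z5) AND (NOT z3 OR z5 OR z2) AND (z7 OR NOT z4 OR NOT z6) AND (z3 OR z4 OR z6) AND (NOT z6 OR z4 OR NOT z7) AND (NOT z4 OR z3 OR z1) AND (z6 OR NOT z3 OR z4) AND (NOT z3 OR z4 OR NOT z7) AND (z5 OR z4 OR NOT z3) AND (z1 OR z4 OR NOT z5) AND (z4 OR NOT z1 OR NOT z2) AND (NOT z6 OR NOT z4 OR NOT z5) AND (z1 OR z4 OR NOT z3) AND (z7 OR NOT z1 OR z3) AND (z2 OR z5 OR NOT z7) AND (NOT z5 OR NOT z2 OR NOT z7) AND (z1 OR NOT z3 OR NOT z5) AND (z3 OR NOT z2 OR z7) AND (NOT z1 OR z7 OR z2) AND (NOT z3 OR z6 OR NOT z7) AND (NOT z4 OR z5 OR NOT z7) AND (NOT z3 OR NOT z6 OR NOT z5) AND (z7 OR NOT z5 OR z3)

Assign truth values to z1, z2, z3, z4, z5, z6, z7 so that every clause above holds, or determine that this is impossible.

Suppose z1 = true.
Suppose z5 = true.
Suppose z4 = true.
Unit clause (NOT z6) forces z6 = false.
Suppose z7 = false.
Unit clause (z3) forces z3 = true.
Unit clause (z2) forces z2 = true.
All clauses are satisfied.

z1=true,  z2=true,  z3=true,  z4=true,  z5=true,  z6=false,  z7=false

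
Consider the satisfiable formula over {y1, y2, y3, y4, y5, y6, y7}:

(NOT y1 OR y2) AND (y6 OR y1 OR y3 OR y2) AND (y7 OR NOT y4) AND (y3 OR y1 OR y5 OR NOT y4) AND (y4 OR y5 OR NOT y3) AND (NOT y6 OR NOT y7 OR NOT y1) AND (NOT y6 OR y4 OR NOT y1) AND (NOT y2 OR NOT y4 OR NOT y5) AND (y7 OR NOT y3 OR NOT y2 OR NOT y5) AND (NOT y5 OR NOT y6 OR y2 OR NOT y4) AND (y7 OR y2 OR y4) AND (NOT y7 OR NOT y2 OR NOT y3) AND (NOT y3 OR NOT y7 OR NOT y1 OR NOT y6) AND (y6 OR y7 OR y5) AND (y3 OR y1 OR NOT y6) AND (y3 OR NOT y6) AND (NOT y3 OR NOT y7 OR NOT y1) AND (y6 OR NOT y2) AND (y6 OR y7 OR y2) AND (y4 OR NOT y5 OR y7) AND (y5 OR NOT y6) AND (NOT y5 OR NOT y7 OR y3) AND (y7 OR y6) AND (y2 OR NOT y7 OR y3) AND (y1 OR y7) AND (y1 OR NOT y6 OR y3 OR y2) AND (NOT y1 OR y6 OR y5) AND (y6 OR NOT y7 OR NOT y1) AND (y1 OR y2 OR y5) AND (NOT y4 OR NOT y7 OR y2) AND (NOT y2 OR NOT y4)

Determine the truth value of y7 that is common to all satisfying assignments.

True

Suppose y7 = false.
Unit clause (NOT y4) forces y4 = false.
Unit clause (y2) forces y2 = true.
Unit clause (y6) forces y6 = true.
Unit clause (NOT y1) forces y1 = false.
But (y1) is also a unit clause — contradiction.
So every satisfying assignment has y7 = True.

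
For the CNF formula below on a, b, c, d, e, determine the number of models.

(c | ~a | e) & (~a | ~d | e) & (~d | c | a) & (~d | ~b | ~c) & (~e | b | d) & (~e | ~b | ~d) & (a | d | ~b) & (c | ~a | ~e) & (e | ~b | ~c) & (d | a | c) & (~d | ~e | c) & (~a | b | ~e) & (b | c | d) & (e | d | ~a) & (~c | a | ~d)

2

There are 2^5 = 32 truth assignments over (a, b, c, d, e).
Split on d. With d = 1, the clauses containing d are satisfied and ~d drops from the rest; 0 of the 2^4 = 16 assignments to the other variables satisfy what remains.
With d = 0, by the same count on the reduced clause set, 2 assignments work.
(One model: a=F, b=F, c=T, d=F, e=F.)
Total: 0 + 2 = 2.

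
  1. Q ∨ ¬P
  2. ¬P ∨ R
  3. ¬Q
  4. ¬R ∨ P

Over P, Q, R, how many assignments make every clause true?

There are 2^3 = 8 truth assignments over (P, Q, R).
Split on Q. With Q = True, the clauses containing Q are satisfied and ¬Q drops from the rest; 0 of the 2^2 = 4 assignments to the other variables satisfy what remains.
With Q = False, by the same count on the reduced clause set, 1 assignment works.
(One model: P=F, Q=F, R=F.)
Total: 0 + 1 = 1.

1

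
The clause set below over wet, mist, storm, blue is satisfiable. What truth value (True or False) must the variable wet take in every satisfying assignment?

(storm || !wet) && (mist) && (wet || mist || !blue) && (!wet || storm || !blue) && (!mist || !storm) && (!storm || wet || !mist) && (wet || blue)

False

Suppose wet = true.
From the singleton clause (storm), storm = true.
From the singleton clause (mist), mist = true.
But (!mist) is also a unit clause — contradiction.
So every satisfying assignment has wet = False.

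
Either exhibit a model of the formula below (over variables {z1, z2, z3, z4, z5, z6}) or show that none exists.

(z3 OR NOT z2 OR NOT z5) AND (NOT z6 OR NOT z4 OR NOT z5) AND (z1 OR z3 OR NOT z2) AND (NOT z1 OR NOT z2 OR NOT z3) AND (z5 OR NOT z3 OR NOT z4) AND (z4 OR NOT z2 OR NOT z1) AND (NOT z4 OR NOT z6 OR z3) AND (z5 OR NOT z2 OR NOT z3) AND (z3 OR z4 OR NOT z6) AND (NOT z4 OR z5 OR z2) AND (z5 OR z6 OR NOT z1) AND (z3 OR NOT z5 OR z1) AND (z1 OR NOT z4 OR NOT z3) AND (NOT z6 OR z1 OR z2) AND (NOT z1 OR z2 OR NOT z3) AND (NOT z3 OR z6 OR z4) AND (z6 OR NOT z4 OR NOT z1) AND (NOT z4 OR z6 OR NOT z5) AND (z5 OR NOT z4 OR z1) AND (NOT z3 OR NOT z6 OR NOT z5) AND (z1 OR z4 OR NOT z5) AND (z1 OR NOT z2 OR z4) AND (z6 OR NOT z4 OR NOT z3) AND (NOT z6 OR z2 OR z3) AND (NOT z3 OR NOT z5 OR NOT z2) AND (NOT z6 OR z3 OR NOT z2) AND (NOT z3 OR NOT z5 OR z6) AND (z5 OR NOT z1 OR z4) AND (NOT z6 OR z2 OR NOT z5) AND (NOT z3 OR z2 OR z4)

Branch on z3: set z3 = false.
Branch on z2: set z2 = false.
Unit clause (NOT z6) forces z6 = false.
Branch on z4: set z4 = false.
Branch on z5: set z5 = true.
Unit clause (z1) forces z1 = true.
All clauses are satisfied.

z1 ↦ true; z2 ↦ false; z3 ↦ false; z4 ↦ false; z5 ↦ true; z6 ↦ false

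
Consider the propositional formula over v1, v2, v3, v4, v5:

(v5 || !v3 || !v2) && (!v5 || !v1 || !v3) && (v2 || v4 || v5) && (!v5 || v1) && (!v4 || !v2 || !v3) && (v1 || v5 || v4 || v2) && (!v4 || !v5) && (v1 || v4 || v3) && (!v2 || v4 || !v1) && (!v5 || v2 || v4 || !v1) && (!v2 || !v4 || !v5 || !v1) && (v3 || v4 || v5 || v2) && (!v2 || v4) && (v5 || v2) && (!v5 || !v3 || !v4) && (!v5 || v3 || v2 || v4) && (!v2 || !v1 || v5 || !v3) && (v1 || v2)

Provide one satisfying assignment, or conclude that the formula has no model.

Suppose v5 = false.
The clause (v2) is unit, so v2 = true.
The clause (!v3) is unit, so v3 = false.
The clause (v4) is unit, so v4 = true.
All clauses hold; v1 can take either value.

v1: true, v2: true, v3: false, v4: true, v5: false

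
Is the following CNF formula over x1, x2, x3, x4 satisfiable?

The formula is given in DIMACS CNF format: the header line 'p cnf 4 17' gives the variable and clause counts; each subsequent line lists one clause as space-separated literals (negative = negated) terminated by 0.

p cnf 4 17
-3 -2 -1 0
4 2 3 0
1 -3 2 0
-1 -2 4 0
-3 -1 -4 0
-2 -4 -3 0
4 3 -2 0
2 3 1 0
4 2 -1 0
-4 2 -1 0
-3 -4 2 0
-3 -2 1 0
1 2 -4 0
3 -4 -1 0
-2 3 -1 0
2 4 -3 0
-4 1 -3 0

Case x3 = False:
Case x4 = True:
Unit clause (¬x1) forces x1 = False.
Unit clause (x2) forces x2 = True.
Every clause now holds.
A satisfying assignment: x1 ↦ False, x2 ↦ True, x3 ↦ False, x4 ↦ True.

Yes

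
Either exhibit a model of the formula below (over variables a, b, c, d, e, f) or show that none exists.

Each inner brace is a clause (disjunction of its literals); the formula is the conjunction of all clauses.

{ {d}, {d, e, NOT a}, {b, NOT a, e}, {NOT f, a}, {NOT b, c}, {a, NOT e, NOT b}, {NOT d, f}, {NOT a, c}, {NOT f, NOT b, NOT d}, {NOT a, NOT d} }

UNSATISFIABLE

Unit clause (d) forces d = true.
Unit clause (f) forces f = true.
Unit clause (a) forces a = true.
Now (NOT a) is unsatisfied and unit — conflict.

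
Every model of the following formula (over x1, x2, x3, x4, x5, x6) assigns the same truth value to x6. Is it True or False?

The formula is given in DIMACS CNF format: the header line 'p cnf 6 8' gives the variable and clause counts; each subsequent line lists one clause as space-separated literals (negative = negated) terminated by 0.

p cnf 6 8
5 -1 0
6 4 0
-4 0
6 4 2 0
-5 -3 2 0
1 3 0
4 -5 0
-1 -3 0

Suppose x6 = False.
From the singleton clause (x4), x4 = True.
But (¬x4) is also a unit clause — contradiction.
So every satisfying assignment has x6 = True.

True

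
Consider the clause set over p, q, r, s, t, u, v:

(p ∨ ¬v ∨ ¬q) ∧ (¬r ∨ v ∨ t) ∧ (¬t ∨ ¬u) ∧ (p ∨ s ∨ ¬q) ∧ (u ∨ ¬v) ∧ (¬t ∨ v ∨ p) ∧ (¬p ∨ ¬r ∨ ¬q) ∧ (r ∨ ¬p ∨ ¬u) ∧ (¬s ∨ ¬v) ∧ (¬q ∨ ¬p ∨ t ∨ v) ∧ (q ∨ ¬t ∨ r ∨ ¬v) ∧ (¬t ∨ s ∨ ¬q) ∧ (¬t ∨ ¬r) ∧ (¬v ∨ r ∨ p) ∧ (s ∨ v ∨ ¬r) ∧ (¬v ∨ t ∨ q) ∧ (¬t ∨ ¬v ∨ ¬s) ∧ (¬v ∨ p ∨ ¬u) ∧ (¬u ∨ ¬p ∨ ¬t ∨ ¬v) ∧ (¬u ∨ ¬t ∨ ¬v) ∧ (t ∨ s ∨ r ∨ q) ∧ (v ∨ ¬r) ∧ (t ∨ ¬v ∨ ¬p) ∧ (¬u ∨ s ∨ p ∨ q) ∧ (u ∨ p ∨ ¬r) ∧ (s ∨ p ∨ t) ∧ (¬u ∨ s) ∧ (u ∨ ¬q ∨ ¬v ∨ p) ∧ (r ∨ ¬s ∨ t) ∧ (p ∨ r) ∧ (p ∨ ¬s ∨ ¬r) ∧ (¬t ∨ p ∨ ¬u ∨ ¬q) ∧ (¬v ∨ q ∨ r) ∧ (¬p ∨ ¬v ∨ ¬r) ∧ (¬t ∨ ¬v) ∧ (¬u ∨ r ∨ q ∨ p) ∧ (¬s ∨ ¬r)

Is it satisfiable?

Yes

Case t = True:
The clause (¬u) is unit, so u = False.
The clause (¬v) is unit, so v = False.
The clause (p) is unit, so p = True.
The clause (¬r) is unit, so r = False.
Case s = False:
The clause (¬q) is unit, so q = False.
All clauses are satisfied.
A satisfying assignment: p=True, q=False, r=False, s=False, t=True, u=False, v=False.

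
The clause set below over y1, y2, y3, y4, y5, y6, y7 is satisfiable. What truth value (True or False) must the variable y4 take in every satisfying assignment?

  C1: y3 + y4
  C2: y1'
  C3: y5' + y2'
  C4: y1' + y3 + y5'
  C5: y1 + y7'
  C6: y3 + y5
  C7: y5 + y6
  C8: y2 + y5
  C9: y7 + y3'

Suppose y4 = 0.
From the singleton clause (y3), y3 = 1.
From the singleton clause (y1'), y1 = 0.
From the singleton clause (y7'), y7 = 0.
Now (y7) is unsatisfied and unit — conflict.
So every satisfying assignment has y4 = True.

True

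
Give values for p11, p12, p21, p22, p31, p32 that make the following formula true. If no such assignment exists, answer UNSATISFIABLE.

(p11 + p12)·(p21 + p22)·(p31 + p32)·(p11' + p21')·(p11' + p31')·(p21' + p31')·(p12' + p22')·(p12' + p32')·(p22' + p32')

Suppose p11 = 1.
The clause (p21') is unit, so p21 = 0.
The clause (p22) is unit, so p22 = 1.
The clause (p31') is unit, so p31 = 0.
The clause (p32) is unit, so p32 = 1.
But (p32') is also a unit clause — contradiction.
Backtrack on p11: now try p11 = 0.
The clause (p12) is unit, so p12 = 1.
The clause (p22') is unit, so p22 = 0.
The clause (p21) is unit, so p21 = 1.
The clause (p31') is unit, so p31 = 0.
The clause (p32) is unit, so p32 = 1.
But (p32') is also a unit clause — contradiction.
Either choice for p11 ends in contradiction.

UNSATISFIABLE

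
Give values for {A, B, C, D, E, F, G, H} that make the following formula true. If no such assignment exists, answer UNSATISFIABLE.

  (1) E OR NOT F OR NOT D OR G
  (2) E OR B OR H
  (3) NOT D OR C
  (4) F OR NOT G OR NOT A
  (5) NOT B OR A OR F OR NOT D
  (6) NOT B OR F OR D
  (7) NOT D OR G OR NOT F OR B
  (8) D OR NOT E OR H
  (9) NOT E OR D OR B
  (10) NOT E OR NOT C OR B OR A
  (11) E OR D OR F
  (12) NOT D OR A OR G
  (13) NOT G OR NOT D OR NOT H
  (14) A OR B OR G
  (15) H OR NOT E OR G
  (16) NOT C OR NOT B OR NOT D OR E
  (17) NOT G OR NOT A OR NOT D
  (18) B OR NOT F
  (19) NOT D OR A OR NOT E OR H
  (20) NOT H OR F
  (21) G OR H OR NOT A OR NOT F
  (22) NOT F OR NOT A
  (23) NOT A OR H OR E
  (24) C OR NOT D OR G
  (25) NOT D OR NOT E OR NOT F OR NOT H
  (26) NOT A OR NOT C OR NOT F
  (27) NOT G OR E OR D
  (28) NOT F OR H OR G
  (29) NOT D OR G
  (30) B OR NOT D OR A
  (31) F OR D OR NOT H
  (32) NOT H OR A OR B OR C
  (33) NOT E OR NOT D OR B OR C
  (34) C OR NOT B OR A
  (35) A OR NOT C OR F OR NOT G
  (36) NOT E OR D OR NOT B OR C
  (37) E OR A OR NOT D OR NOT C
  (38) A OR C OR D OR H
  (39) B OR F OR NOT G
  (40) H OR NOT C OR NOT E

Try D = false.
Try B = true.
From the singleton clause (F), F = true.
From the singleton clause (NOT A), A = false.
From the singleton clause (C), C = true.
Try E = false.
From the singleton clause (NOT G), G = false.
From the singleton clause (H), H = true.
Every clause now holds.

A ↦ false; B ↦ true; C ↦ true; D ↦ false; E ↦ false; F ↦ true; G ↦ false; H ↦ true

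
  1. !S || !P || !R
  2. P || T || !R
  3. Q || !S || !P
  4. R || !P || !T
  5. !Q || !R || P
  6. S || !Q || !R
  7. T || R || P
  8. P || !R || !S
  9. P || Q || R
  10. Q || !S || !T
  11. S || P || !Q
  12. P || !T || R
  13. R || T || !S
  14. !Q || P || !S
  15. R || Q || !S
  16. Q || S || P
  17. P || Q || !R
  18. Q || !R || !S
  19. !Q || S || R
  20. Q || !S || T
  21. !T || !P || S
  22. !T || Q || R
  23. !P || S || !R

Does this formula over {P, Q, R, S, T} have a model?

Yes, satisfiable

Case S = false:
Case Q = false:
From the singleton clause (P), P = true.
From the singleton clause (!T), T = false.
From the singleton clause (!R), R = false.
Every clause now holds.
A satisfying assignment: P ↦ true; Q ↦ false; R ↦ false; S ↦ false; T ↦ false.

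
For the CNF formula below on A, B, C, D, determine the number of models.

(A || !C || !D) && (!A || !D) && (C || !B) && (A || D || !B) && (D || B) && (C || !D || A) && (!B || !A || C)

1

There are 2^4 = 16 truth assignments over (A, B, C, D).
Check each against the 7 clauses (columns in the order A, B, C, D):
  F F F F  ✗ fails (D || B)
  F F F T  ✗ fails (C || !D || A)
  F F T F  ✗ fails (D || B)
  F F T T  ✗ fails (A || !C || !D)
  F T F F  ✗ fails (C || !B)
  F T F T  ✗ fails (C || !B)
  F T T F  ✗ fails (A || D || !B)
  F T T T  ✗ fails (A || !C || !D)
  T F F F  ✗ fails (D || B)
  T F F T  ✗ fails (!A || !D)
  T F T F  ✗ fails (D || B)
  T F T T  ✗ fails (!A || !D)
  T T F F  ✗ fails (C || !B)
  T T F T  ✗ fails (!A || !D)
  T T T F  ✓ satisfies all
  T T T T  ✗ fails (!A || !D)
1 of the 16 rows is a model.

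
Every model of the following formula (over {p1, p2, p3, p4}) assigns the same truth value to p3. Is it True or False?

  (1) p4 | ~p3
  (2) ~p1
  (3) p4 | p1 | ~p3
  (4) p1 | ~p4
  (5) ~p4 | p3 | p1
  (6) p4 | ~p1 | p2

False

Suppose p3 = 1.
(p4) alone gives p4 = 1.
(~p1) alone gives p1 = 0.
That conflicts with the unit clause (p1).
So every satisfying assignment has p3 = False.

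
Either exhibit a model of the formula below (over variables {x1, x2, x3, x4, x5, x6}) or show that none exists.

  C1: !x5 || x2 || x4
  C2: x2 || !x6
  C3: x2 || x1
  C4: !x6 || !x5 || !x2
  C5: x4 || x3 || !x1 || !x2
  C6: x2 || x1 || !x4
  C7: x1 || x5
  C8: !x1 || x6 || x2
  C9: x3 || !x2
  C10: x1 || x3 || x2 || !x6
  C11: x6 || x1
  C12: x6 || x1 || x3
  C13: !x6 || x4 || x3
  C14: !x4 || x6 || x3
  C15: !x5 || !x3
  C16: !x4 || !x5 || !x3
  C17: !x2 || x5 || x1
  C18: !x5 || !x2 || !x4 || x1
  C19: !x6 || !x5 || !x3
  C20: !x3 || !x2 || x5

Branch on x2: set x2 = true.
Unit clause (x3) forces x3 = true.
Unit clause (!x5) forces x5 = false.
But (x5) is also a unit clause — contradiction.
So x2 must be the other value — set x2 = false.
Unit clause (!x6) forces x6 = false.
Unit clause (x1) forces x1 = true.
But (!x1) is also a unit clause — contradiction.
Both values of x2 lead to a conflict.

UNSATISFIABLE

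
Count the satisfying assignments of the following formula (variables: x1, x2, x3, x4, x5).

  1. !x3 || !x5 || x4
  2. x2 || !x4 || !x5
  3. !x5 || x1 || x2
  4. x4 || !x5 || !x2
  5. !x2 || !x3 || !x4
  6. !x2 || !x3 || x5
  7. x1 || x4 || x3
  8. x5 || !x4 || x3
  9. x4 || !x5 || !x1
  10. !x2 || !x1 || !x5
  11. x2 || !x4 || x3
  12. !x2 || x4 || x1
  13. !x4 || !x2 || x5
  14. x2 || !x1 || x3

6

There are 2^5 = 32 truth assignments over (x1, x2, x3, x4, x5).
Split on x3. With x3 = true, the clauses containing x3 are satisfied and !x3 drops from the rest; 4 of the 2^4 = 16 assignments to the other variables satisfy what remains.
With x3 = false, by the same count on the reduced clause set, 2 assignments work.
(One model: x1=F, x2=F, x3=T, x4=F, x5=F.)
Total: 4 + 2 = 6.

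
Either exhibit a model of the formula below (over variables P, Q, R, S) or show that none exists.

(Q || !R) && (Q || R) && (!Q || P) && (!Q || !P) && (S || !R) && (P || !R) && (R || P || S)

UNSATISFIABLE

Try Q = true.
Unit clause (P) forces P = true.
But (!P) is also a unit clause — contradiction.
Backtrack on Q: now try Q = false.
Unit clause (!R) forces R = false.
But (R) is also a unit clause — contradiction.
Both values of Q lead to a conflict.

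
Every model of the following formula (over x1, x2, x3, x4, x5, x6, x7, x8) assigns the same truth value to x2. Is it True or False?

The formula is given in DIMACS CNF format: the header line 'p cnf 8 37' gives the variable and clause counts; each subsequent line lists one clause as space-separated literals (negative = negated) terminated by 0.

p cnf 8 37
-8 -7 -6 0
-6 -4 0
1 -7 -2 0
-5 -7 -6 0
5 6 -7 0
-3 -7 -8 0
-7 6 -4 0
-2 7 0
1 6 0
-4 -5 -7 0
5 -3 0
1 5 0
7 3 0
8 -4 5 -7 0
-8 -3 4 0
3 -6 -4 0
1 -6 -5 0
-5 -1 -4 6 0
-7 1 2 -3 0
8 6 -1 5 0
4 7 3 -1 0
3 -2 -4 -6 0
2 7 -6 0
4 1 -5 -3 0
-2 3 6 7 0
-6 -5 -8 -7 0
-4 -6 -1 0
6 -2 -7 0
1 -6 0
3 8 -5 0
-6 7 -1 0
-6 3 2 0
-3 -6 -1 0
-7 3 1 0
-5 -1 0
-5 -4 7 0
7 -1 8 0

True

Suppose x2 = False.
Suppose x6 = False.
Unit clause (x1) forces x1 = True.
Unit clause (¬x5) forces x5 = False.
Unit clause (¬x7) forces x7 = False.
Unit clause (¬x3) forces x3 = False.
But (x3) is also a unit clause — contradiction.
Undo x6 and try x6 = True.
Unit clause (¬x4) forces x4 = False.
Unit clause (x7) forces x7 = True.
Unit clause (¬x8) forces x8 = False.
Unit clause (¬x5) forces x5 = False.
Unit clause (¬x3) forces x3 = False.
But (x3) is also a unit clause — contradiction.
Neither x6 = True nor x6 = False works.
So every satisfying assignment has x2 = True.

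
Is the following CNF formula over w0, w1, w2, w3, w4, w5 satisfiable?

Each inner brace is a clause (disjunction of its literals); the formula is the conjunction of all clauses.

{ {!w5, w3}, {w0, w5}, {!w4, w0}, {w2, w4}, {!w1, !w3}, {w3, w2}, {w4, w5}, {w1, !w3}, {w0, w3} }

Yes

Try w5 = false.
From the singleton clause (w0), w0 = true.
From the singleton clause (w4), w4 = true.
Try w1 = true.
From the singleton clause (!w3), w3 = false.
From the singleton clause (w2), w2 = true.
All clauses are satisfied.
A satisfying assignment: w0: true, w1: true, w2: true, w3: false, w4: true, w5: false.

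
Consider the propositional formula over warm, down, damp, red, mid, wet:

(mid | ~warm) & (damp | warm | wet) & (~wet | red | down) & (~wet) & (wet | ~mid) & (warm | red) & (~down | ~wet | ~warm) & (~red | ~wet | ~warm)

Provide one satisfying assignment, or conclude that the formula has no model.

(~wet) alone gives wet = 0.
(~mid) alone gives mid = 0.
(~warm) alone gives warm = 0.
(damp) alone gives damp = 1.
(red) alone gives red = 1.
Every clause is now satisfied; down is unconstrained.

warm ↦ 0,  down ↦ 1,  damp ↦ 1,  red ↦ 1,  mid ↦ 0,  wet ↦ 0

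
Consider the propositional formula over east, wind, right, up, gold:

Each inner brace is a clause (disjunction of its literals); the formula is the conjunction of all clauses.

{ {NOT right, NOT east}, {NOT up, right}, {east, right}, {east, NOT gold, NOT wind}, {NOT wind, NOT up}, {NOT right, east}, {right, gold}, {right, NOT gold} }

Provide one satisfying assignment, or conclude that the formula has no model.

Case right = false:
From the singleton clause (NOT up), up = false.
From the singleton clause (east), east = true.
From the singleton clause (gold), gold = true.
Now (NOT gold) is unsatisfied and unit — conflict.
So right must be the other value — set right = true.
From the singleton clause (NOT east), east = false.
Now (east) is unsatisfied and unit — conflict.
Both values of right lead to a conflict.

UNSATISFIABLE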